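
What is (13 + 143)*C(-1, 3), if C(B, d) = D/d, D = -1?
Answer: -52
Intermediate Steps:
C(B, d) = -1/d
(13 + 143)*C(-1, 3) = (13 + 143)*(-1/3) = 156*(-1*⅓) = 156*(-⅓) = -52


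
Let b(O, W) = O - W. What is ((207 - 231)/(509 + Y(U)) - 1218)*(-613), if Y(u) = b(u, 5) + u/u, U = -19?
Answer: 60479806/81 ≈ 7.4666e+5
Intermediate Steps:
Y(u) = -4 + u (Y(u) = (u - 1*5) + u/u = (u - 5) + 1 = (-5 + u) + 1 = -4 + u)
((207 - 231)/(509 + Y(U)) - 1218)*(-613) = ((207 - 231)/(509 + (-4 - 19)) - 1218)*(-613) = (-24/(509 - 23) - 1218)*(-613) = (-24/486 - 1218)*(-613) = (-24*1/486 - 1218)*(-613) = (-4/81 - 1218)*(-613) = -98662/81*(-613) = 60479806/81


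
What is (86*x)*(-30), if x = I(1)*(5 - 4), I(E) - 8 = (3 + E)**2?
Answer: -61920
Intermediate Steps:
I(E) = 8 + (3 + E)**2
x = 24 (x = (8 + (3 + 1)**2)*(5 - 4) = (8 + 4**2)*1 = (8 + 16)*1 = 24*1 = 24)
(86*x)*(-30) = (86*24)*(-30) = 2064*(-30) = -61920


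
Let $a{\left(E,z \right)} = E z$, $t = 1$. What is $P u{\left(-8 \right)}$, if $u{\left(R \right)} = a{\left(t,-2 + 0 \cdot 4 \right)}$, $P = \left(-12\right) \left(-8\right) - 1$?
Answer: $-190$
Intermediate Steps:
$P = 95$ ($P = 96 + \left(-9 + 8\right) = 96 - 1 = 95$)
$u{\left(R \right)} = -2$ ($u{\left(R \right)} = 1 \left(-2 + 0 \cdot 4\right) = 1 \left(-2 + 0\right) = 1 \left(-2\right) = -2$)
$P u{\left(-8 \right)} = 95 \left(-2\right) = -190$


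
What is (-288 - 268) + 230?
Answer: -326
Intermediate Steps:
(-288 - 268) + 230 = -556 + 230 = -326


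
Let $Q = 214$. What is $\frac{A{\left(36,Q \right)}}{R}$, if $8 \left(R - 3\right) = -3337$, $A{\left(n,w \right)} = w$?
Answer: $- \frac{1712}{3313} \approx -0.51675$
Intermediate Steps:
$R = - \frac{3313}{8}$ ($R = 3 + \frac{1}{8} \left(-3337\right) = 3 - \frac{3337}{8} = - \frac{3313}{8} \approx -414.13$)
$\frac{A{\left(36,Q \right)}}{R} = \frac{214}{- \frac{3313}{8}} = 214 \left(- \frac{8}{3313}\right) = - \frac{1712}{3313}$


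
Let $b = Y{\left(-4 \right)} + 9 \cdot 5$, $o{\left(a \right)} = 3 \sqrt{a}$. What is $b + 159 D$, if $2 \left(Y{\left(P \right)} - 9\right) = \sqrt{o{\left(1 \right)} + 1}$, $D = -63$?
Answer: $-9962$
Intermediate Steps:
$Y{\left(P \right)} = 10$ ($Y{\left(P \right)} = 9 + \frac{\sqrt{3 \sqrt{1} + 1}}{2} = 9 + \frac{\sqrt{3 \cdot 1 + 1}}{2} = 9 + \frac{\sqrt{3 + 1}}{2} = 9 + \frac{\sqrt{4}}{2} = 9 + \frac{1}{2} \cdot 2 = 9 + 1 = 10$)
$b = 55$ ($b = 10 + 9 \cdot 5 = 10 + 45 = 55$)
$b + 159 D = 55 + 159 \left(-63\right) = 55 - 10017 = -9962$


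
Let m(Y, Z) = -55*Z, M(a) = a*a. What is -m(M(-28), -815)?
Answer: -44825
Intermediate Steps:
M(a) = a²
-m(M(-28), -815) = -(-55)*(-815) = -1*44825 = -44825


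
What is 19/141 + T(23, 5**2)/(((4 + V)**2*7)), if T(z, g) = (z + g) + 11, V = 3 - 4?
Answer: 3172/2961 ≈ 1.0713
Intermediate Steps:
V = -1
T(z, g) = 11 + g + z (T(z, g) = (g + z) + 11 = 11 + g + z)
19/141 + T(23, 5**2)/(((4 + V)**2*7)) = 19/141 + (11 + 5**2 + 23)/(((4 - 1)**2*7)) = 19*(1/141) + (11 + 25 + 23)/((3**2*7)) = 19/141 + 59/((9*7)) = 19/141 + 59/63 = 3172/2961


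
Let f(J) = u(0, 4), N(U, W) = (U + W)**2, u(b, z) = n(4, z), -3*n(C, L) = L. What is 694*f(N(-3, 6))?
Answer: -2776/3 ≈ -925.33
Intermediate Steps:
n(C, L) = -L/3
u(b, z) = -z/3
f(J) = -4/3 (f(J) = -1/3*4 = -4/3)
694*f(N(-3, 6)) = 694*(-4/3) = -2776/3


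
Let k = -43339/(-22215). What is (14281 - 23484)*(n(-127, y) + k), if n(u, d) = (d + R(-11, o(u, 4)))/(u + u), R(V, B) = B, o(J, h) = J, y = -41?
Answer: -67827149939/2821305 ≈ -24041.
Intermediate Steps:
k = 43339/22215 (k = -43339*(-1/22215) = 43339/22215 ≈ 1.9509)
n(u, d) = (d + u)/(2*u) (n(u, d) = (d + u)/(u + u) = (d + u)/((2*u)) = (d + u)*(1/(2*u)) = (d + u)/(2*u))
(14281 - 23484)*(n(-127, y) + k) = (14281 - 23484)*((½)*(-41 - 127)/(-127) + 43339/22215) = -9203*((½)*(-1/127)*(-168) + 43339/22215) = -9203*(84/127 + 43339/22215) = -9203*7370113/2821305 = -67827149939/2821305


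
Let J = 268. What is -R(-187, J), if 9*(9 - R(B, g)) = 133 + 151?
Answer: 203/9 ≈ 22.556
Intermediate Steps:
R(B, g) = -203/9 (R(B, g) = 9 - (133 + 151)/9 = 9 - ⅑*284 = 9 - 284/9 = -203/9)
-R(-187, J) = -1*(-203/9) = 203/9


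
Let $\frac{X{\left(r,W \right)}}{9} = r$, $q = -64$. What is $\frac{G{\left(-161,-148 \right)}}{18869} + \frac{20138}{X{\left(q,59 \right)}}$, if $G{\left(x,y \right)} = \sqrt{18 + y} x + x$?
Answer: $- \frac{190038329}{5434272} - \frac{161 i \sqrt{130}}{18869} \approx -34.97 - 0.097286 i$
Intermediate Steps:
$X{\left(r,W \right)} = 9 r$
$G{\left(x,y \right)} = x + x \sqrt{18 + y}$ ($G{\left(x,y \right)} = x \sqrt{18 + y} + x = x + x \sqrt{18 + y}$)
$\frac{G{\left(-161,-148 \right)}}{18869} + \frac{20138}{X{\left(q,59 \right)}} = \frac{\left(-161\right) \left(1 + \sqrt{18 - 148}\right)}{18869} + \frac{20138}{9 \left(-64\right)} = - 161 \left(1 + \sqrt{-130}\right) \frac{1}{18869} + \frac{20138}{-576} = - 161 \left(1 + i \sqrt{130}\right) \frac{1}{18869} + 20138 \left(- \frac{1}{576}\right) = \left(-161 - 161 i \sqrt{130}\right) \frac{1}{18869} - \frac{10069}{288} = \left(- \frac{161}{18869} - \frac{161 i \sqrt{130}}{18869}\right) - \frac{10069}{288} = - \frac{190038329}{5434272} - \frac{161 i \sqrt{130}}{18869}$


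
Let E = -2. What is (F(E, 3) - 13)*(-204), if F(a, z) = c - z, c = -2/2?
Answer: 3468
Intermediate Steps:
c = -1 (c = -2*½ = -1)
F(a, z) = -1 - z
(F(E, 3) - 13)*(-204) = ((-1 - 1*3) - 13)*(-204) = ((-1 - 3) - 13)*(-204) = (-4 - 13)*(-204) = -17*(-204) = 3468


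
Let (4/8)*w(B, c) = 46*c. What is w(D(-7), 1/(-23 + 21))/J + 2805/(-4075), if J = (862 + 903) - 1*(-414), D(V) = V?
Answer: -1259909/1775885 ≈ -0.70945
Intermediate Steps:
w(B, c) = 92*c (w(B, c) = 2*(46*c) = 92*c)
J = 2179 (J = 1765 + 414 = 2179)
w(D(-7), 1/(-23 + 21))/J + 2805/(-4075) = (92/(-23 + 21))/2179 + 2805/(-4075) = (92/(-2))*(1/2179) + 2805*(-1/4075) = (92*(-1/2))*(1/2179) - 561/815 = -46*1/2179 - 561/815 = -46/2179 - 561/815 = -1259909/1775885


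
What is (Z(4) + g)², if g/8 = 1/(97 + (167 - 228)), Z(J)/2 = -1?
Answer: 256/81 ≈ 3.1605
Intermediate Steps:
Z(J) = -2 (Z(J) = 2*(-1) = -2)
g = 2/9 (g = 8/(97 + (167 - 228)) = 8/(97 - 61) = 8/36 = 8*(1/36) = 2/9 ≈ 0.22222)
(Z(4) + g)² = (-2 + 2/9)² = (-16/9)² = 256/81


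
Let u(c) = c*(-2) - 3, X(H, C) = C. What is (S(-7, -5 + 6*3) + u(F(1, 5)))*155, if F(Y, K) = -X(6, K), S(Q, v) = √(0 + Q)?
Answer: 1085 + 155*I*√7 ≈ 1085.0 + 410.09*I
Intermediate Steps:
S(Q, v) = √Q
F(Y, K) = -K
u(c) = -3 - 2*c (u(c) = -2*c - 3 = -3 - 2*c)
(S(-7, -5 + 6*3) + u(F(1, 5)))*155 = (√(-7) + (-3 - (-2)*5))*155 = (I*√7 + (-3 - 2*(-5)))*155 = (I*√7 + (-3 + 10))*155 = (I*√7 + 7)*155 = (7 + I*√7)*155 = 1085 + 155*I*√7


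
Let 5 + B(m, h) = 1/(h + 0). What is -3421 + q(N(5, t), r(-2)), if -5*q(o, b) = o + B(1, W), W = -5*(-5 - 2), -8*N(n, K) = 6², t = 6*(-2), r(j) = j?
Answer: -1196687/350 ≈ -3419.1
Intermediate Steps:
t = -12
N(n, K) = -9/2 (N(n, K) = -⅛*6² = -⅛*36 = -9/2)
W = 35 (W = -5*(-7) = 35)
B(m, h) = -5 + 1/h (B(m, h) = -5 + 1/(h + 0) = -5 + 1/h)
q(o, b) = 174/175 - o/5 (q(o, b) = -(o + (-5 + 1/35))/5 = -(o - 174/35)/5 = -(-174/35 + o)/5 = 174/175 - o/5)
-3421 + q(N(5, t), r(-2)) = -3421 + (174/175 - ⅕*(-9/2)) = -3421 + (174/175 + 9/10) = -3421 + 663/350 = -1196687/350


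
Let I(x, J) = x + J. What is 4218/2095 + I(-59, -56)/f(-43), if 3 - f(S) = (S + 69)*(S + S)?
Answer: 9203177/4690705 ≈ 1.9620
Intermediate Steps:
I(x, J) = J + x
f(S) = 3 - 2*S*(69 + S) (f(S) = 3 - (S + 69)*(S + S) = 3 - (69 + S)*2*S = 3 - 2*S*(69 + S))
4218/2095 + I(-59, -56)/f(-43) = 4218/2095 + (-56 - 59)/(3 - 138*(-43) - 2*(-43)²) = 4218*(1/2095) - 115/(3 + 5934 - 2*1849) = 4218/2095 - 115/(3 + 5934 - 3698) = 4218/2095 - 115/2239 = 9203177/4690705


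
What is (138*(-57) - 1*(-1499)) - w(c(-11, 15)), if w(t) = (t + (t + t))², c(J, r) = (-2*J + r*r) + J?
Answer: -507631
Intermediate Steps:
c(J, r) = r² - J (c(J, r) = (-2*J + r²) + J = (r² - 2*J) + J = r² - J)
w(t) = 9*t² (w(t) = (t + 2*t)² = (3*t)² = 9*t²)
(138*(-57) - 1*(-1499)) - w(c(-11, 15)) = (138*(-57) - 1*(-1499)) - 9*(15² - 1*(-11))² = (-7866 + 1499) - 9*(225 + 11)² = -6367 - 9*236² = -6367 - 9*55696 = -6367 - 1*501264 = -6367 - 501264 = -507631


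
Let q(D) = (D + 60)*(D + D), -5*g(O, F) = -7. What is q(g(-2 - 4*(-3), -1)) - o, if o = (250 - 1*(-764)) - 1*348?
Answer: -12352/25 ≈ -494.08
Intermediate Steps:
g(O, F) = 7/5 (g(O, F) = -1/5*(-7) = 7/5)
q(D) = 2*D*(60 + D) (q(D) = (60 + D)*(2*D) = 2*D*(60 + D))
o = 666 (o = (250 + 764) - 348 = 1014 - 348 = 666)
q(g(-2 - 4*(-3), -1)) - o = 2*(7/5)*(60 + 7/5) - 1*666 = 2*(7/5)*(307/5) - 666 = 4298/25 - 666 = -12352/25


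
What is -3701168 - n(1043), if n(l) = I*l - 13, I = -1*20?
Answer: -3680295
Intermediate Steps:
I = -20
n(l) = -13 - 20*l (n(l) = -20*l - 13 = -13 - 20*l)
-3701168 - n(1043) = -3701168 - (-13 - 20*1043) = -3701168 - (-13 - 20860) = -3701168 - 1*(-20873) = -3701168 + 20873 = -3680295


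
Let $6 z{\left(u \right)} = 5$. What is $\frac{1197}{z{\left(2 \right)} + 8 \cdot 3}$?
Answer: $\frac{7182}{149} \approx 48.201$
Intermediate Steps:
$z{\left(u \right)} = \frac{5}{6}$ ($z{\left(u \right)} = \frac{1}{6} \cdot 5 = \frac{5}{6}$)
$\frac{1197}{z{\left(2 \right)} + 8 \cdot 3} = \frac{1197}{\frac{5}{6} + 8 \cdot 3} = \frac{1197}{\frac{5}{6} + 24} = \frac{1197}{\frac{149}{6}} = 1197 \cdot \frac{6}{149} = \frac{7182}{149}$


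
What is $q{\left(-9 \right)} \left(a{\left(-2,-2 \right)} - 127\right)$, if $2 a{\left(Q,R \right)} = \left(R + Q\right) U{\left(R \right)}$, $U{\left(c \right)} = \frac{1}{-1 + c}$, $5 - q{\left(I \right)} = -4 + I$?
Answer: $-2274$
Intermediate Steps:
$q{\left(I \right)} = 9 - I$ ($q{\left(I \right)} = 5 - \left(-4 + I\right) = 9 - I$)
$a{\left(Q,R \right)} = \frac{Q + R}{2 \left(-1 + R\right)}$ ($a{\left(Q,R \right)} = \frac{\left(R + Q\right) \frac{1}{-1 + R}}{2} = \frac{\left(Q + R\right) \frac{1}{-1 + R}}{2} = \frac{\frac{1}{-1 + R} \left(Q + R\right)}{2} = \frac{Q + R}{2 \left(-1 + R\right)}$)
$q{\left(-9 \right)} \left(a{\left(-2,-2 \right)} - 127\right) = \left(9 - -9\right) \left(\frac{-2 - 2}{2 \left(-1 - 2\right)} - 127\right) = \left(9 + 9\right) \left(\frac{1}{2} \frac{1}{-3} \left(-4\right) - 127\right) = 18 \left(\frac{1}{2} \left(- \frac{1}{3}\right) \left(-4\right) - 127\right) = 18 \left(\frac{2}{3} - 127\right) = 18 \left(- \frac{379}{3}\right) = -2274$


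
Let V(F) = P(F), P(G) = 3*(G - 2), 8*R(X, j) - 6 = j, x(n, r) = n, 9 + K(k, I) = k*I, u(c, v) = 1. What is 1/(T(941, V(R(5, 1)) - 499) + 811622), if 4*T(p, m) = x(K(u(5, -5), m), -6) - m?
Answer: 4/3246479 ≈ 1.2321e-6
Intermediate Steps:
K(k, I) = -9 + I*k (K(k, I) = -9 + k*I = -9 + I*k)
R(X, j) = 3/4 + j/8
P(G) = -6 + 3*G (P(G) = 3*(-2 + G) = -6 + 3*G)
V(F) = -6 + 3*F
T(p, m) = -9/4 (T(p, m) = ((-9 + m*1) - m)/4 = ((-9 + m) - m)/4 = (1/4)*(-9) = -9/4)
1/(T(941, V(R(5, 1)) - 499) + 811622) = 1/(-9/4 + 811622) = 1/(3246479/4) = 4/3246479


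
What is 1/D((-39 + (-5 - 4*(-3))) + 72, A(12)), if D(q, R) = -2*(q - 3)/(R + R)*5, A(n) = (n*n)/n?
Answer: -12/185 ≈ -0.064865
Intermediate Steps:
A(n) = n (A(n) = n²/n = n)
D(q, R) = -5*(-3 + q)/R (D(q, R) = -2*(-3 + q)/(2*R)*5 = -2*(-3 + q)*1/(2*R)*5 = -(-3 + q)/R*5 = -5*(-3 + q)/R)
1/D((-39 + (-5 - 4*(-3))) + 72, A(12)) = 1/(5*(3 - ((-39 + (-5 - 4*(-3))) + 72))/12) = 1/(5*(1/12)*(3 - ((-39 + (-5 + 12)) + 72))) = 1/(5*(1/12)*(3 - ((-39 + 7) + 72))) = 1/(5*(1/12)*(3 - (-32 + 72))) = 1/(5*(1/12)*(3 - 1*40)) = 1/(5*(1/12)*(3 - 40)) = 1/(5*(1/12)*(-37)) = 1/(-185/12) = -12/185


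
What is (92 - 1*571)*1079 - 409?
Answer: -517250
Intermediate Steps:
(92 - 1*571)*1079 - 409 = (92 - 571)*1079 - 409 = -479*1079 - 409 = -516841 - 409 = -517250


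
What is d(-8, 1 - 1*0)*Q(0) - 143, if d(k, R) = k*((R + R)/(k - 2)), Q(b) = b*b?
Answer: -143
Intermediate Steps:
Q(b) = b²
d(k, R) = 2*R*k/(-2 + k) (d(k, R) = k*((2*R)/(-2 + k)) = k*(2*R/(-2 + k)) = 2*R*k/(-2 + k))
d(-8, 1 - 1*0)*Q(0) - 143 = (2*(1 - 1*0)*(-8)/(-2 - 8))*0² - 143 = (2*(1 + 0)*(-8)/(-10))*0 - 143 = (2*1*(-8)*(-⅒))*0 - 143 = (8/5)*0 - 143 = 0 - 143 = -143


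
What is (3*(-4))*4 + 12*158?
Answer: 1848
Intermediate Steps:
(3*(-4))*4 + 12*158 = -12*4 + 1896 = -48 + 1896 = 1848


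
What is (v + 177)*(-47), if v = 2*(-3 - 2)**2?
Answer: -10669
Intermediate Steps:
v = 50 (v = 2*(-5)**2 = 2*25 = 50)
(v + 177)*(-47) = (50 + 177)*(-47) = 227*(-47) = -10669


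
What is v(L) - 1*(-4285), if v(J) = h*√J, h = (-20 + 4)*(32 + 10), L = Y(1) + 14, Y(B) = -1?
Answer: 4285 - 672*√13 ≈ 1862.1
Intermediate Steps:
L = 13 (L = -1 + 14 = 13)
h = -672 (h = -16*42 = -672)
v(J) = -672*√J
v(L) - 1*(-4285) = -672*√13 - 1*(-4285) = -672*√13 + 4285 = 4285 - 672*√13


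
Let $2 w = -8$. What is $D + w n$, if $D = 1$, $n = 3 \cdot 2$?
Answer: $-23$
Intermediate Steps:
$w = -4$ ($w = \frac{1}{2} \left(-8\right) = -4$)
$n = 6$
$D + w n = 1 - 24 = -23$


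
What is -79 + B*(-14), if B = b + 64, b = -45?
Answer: -345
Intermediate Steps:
B = 19 (B = -45 + 64 = 19)
-79 + B*(-14) = -79 + 19*(-14) = -79 - 266 = -345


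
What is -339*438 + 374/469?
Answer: -69637684/469 ≈ -1.4848e+5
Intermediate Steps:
-339*438 + 374/469 = -148482 + 374*(1/469) = -148482 + 374/469 = -69637684/469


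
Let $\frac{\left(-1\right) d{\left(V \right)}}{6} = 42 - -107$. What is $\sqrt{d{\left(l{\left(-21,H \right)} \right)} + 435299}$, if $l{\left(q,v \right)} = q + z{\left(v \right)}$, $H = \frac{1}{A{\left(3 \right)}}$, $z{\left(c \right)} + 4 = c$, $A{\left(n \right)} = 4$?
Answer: $\sqrt{434405} \approx 659.09$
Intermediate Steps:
$z{\left(c \right)} = -4 + c$
$H = \frac{1}{4} \approx 0.25$
$l{\left(q,v \right)} = -4 + q + v$ ($l{\left(q,v \right)} = q + \left(-4 + v\right) = -4 + q + v$)
$d{\left(V \right)} = -894$ ($d{\left(V \right)} = - 6 \left(42 - -107\right) = - 6 \left(42 + 107\right) = \left(-6\right) 149 = -894$)
$\sqrt{d{\left(l{\left(-21,H \right)} \right)} + 435299} = \sqrt{-894 + 435299} = \sqrt{434405}$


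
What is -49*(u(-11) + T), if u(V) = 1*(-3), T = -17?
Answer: 980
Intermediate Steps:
u(V) = -3
-49*(u(-11) + T) = -49*(-3 - 17) = -49*(-20) = 980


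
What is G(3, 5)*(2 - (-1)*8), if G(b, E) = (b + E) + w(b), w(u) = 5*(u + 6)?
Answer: 530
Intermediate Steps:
w(u) = 30 + 5*u (w(u) = 5*(6 + u) = 30 + 5*u)
G(b, E) = 30 + E + 6*b (G(b, E) = (b + E) + (30 + 5*b) = (E + b) + (30 + 5*b) = 30 + E + 6*b)
G(3, 5)*(2 - (-1)*8) = (30 + 5 + 6*3)*(2 - (-1)*8) = (30 + 5 + 18)*(2 - 1*(-8)) = 53*(2 + 8) = 53*10 = 530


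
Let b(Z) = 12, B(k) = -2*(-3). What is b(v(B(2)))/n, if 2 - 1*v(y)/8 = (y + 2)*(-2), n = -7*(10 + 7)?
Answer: -12/119 ≈ -0.10084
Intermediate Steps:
B(k) = 6
n = -119 (n = -7*17 = -119)
v(y) = 48 + 16*y (v(y) = 16 - 8*(y + 2)*(-2) = 16 - 8*(2 + y)*(-2) = 16 - 8*(-4 - 2*y) = 16 + (32 + 16*y) = 48 + 16*y)
b(v(B(2)))/n = 12/(-119) = 12*(-1/119) = -12/119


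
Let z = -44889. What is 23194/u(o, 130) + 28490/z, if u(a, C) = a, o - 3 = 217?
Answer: 517443833/4937790 ≈ 104.79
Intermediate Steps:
o = 220 (o = 3 + 217 = 220)
23194/u(o, 130) + 28490/z = 23194/220 + 28490/(-44889) = 23194*(1/220) + 28490*(-1/44889) = 11597/110 - 28490/44889 = 517443833/4937790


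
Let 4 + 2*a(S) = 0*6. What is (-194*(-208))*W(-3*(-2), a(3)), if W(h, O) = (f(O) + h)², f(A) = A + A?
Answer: 161408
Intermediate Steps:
a(S) = -2 (a(S) = -2 + (0*6)/2 = -2 + (½)*0 = -2 + 0 = -2)
f(A) = 2*A
W(h, O) = (h + 2*O)² (W(h, O) = (2*O + h)² = (h + 2*O)²)
(-194*(-208))*W(-3*(-2), a(3)) = (-194*(-208))*(-3*(-2) + 2*(-2))² = 40352*(6 - 4)² = 40352*2² = 40352*4 = 161408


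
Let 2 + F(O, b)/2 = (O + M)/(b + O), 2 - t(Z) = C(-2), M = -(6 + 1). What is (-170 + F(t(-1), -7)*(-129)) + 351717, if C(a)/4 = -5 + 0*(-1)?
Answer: 351805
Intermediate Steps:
C(a) = -20 (C(a) = 4*(-5 + 0*(-1)) = 4*(-5 + 0) = 4*(-5) = -20)
M = -7 (M = -1*7 = -7)
t(Z) = 22 (t(Z) = 2 - 1*(-20) = 2 + 20 = 22)
F(O, b) = -4 + 2*(-7 + O)/(O + b) (F(O, b) = -4 + 2*((O - 7)/(b + O)) = -4 + 2*((-7 + O)/(O + b)) = -4 + 2*(-7 + O)/(O + b))
(-170 + F(t(-1), -7)*(-129)) + 351717 = (-170 + (2*(-7 - 1*22 - 2*(-7))/(22 - 7))*(-129)) + 351717 = (-170 + (2*(-7 - 22 + 14)/15)*(-129)) + 351717 = (-170 + (2*(1/15)*(-15))*(-129)) + 351717 = (-170 - 2*(-129)) + 351717 = (-170 + 258) + 351717 = 88 + 351717 = 351805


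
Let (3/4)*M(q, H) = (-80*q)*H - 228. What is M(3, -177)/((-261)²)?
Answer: 56336/68121 ≈ 0.82700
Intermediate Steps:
M(q, H) = -304 - 320*H*q/3 (M(q, H) = 4*((-80*q)*H - 228)/3 = 4*(-80*H*q - 228)/3 = 4*(-228 - 80*H*q)/3 = -304 - 320*H*q/3)
M(3, -177)/((-261)²) = (-304 - 320/3*(-177)*3)/((-261)²) = (-304 + 56640)/68121 = 56336*(1/68121) = 56336/68121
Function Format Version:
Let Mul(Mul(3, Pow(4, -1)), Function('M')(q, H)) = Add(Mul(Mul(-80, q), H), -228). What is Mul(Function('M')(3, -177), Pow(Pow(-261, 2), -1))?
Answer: Rational(56336, 68121) ≈ 0.82700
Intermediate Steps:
Function('M')(q, H) = Add(-304, Mul(Rational(-320, 3), H, q)) (Function('M')(q, H) = Mul(Rational(4, 3), Add(Mul(Mul(-80, q), H), -228)) = Mul(Rational(4, 3), Add(Mul(-80, H, q), -228)) = Mul(Rational(4, 3), Add(-228, Mul(-80, H, q))) = Add(-304, Mul(Rational(-320, 3), H, q)))
Mul(Function('M')(3, -177), Pow(Pow(-261, 2), -1)) = Mul(Add(-304, Mul(Rational(-320, 3), -177, 3)), Pow(Pow(-261, 2), -1)) = Mul(Add(-304, 56640), Pow(68121, -1)) = Mul(56336, Rational(1, 68121)) = Rational(56336, 68121)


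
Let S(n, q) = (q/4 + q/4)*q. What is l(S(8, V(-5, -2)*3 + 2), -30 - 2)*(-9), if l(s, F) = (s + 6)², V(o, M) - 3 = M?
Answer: -12321/4 ≈ -3080.3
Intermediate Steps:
V(o, M) = 3 + M
S(n, q) = q²/2 (S(n, q) = (q*(¼) + q*(¼))*q = (q/4 + q/4)*q = (q/2)*q = q²/2)
l(s, F) = (6 + s)²
l(S(8, V(-5, -2)*3 + 2), -30 - 2)*(-9) = (6 + ((3 - 2)*3 + 2)²/2)²*(-9) = (6 + (1*3 + 2)²/2)²*(-9) = (6 + (3 + 2)²/2)²*(-9) = (6 + (½)*5²)²*(-9) = (6 + (½)*25)²*(-9) = (6 + 25/2)²*(-9) = (37/2)²*(-9) = (1369/4)*(-9) = -12321/4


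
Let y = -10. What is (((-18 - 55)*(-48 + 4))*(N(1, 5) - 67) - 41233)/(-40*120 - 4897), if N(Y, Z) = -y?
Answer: 224317/9697 ≈ 23.133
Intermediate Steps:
N(Y, Z) = 10 (N(Y, Z) = -1*(-10) = 10)
(((-18 - 55)*(-48 + 4))*(N(1, 5) - 67) - 41233)/(-40*120 - 4897) = (((-18 - 55)*(-48 + 4))*(10 - 67) - 41233)/(-40*120 - 4897) = (-73*(-44)*(-57) - 41233)/(-4800 - 4897) = (3212*(-57) - 41233)/(-9697) = (-183084 - 41233)*(-1/9697) = -224317*(-1/9697) = 224317/9697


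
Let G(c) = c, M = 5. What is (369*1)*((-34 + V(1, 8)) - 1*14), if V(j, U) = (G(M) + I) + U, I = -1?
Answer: -13284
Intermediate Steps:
V(j, U) = 4 + U (V(j, U) = (5 - 1) + U = 4 + U)
(369*1)*((-34 + V(1, 8)) - 1*14) = (369*1)*((-34 + (4 + 8)) - 1*14) = 369*((-34 + 12) - 14) = 369*(-22 - 14) = 369*(-36) = -13284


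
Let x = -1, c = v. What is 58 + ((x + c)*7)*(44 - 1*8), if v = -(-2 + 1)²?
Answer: -446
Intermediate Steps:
v = -1 (v = -1*(-1)² = -1*1 = -1)
c = -1
58 + ((x + c)*7)*(44 - 1*8) = 58 + ((-1 - 1)*7)*(44 - 1*8) = 58 + (-2*7)*(44 - 8) = 58 - 14*36 = 58 - 504 = -446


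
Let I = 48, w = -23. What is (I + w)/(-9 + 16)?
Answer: 25/7 ≈ 3.5714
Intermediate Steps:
(I + w)/(-9 + 16) = (48 - 23)/(-9 + 16) = 25/7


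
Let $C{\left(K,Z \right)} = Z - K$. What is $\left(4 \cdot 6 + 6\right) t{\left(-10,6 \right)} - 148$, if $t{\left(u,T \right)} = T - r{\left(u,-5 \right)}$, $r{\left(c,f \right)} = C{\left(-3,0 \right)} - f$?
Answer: $-208$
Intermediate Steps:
$r{\left(c,f \right)} = 3 - f$ ($r{\left(c,f \right)} = \left(0 - -3\right) - f = \left(0 + 3\right) - f = 3 - f$)
$t{\left(u,T \right)} = -8 + T$ ($t{\left(u,T \right)} = T - \left(3 - -5\right) = T - \left(3 + 5\right) = T - 8 = -8 + T$)
$\left(4 \cdot 6 + 6\right) t{\left(-10,6 \right)} - 148 = \left(4 \cdot 6 + 6\right) \left(-8 + 6\right) - 148 = \left(24 + 6\right) \left(-2\right) - 148 = 30 \left(-2\right) - 148 = -60 - 148 = -208$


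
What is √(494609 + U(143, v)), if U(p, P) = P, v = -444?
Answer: 7*√10085 ≈ 702.97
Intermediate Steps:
√(494609 + U(143, v)) = √(494609 - 444) = √494165 = 7*√10085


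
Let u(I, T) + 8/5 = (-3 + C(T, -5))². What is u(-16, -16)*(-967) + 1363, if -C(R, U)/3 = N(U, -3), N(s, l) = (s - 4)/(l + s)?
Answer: -11644571/320 ≈ -36389.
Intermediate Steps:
N(s, l) = (-4 + s)/(l + s)
C(R, U) = -3*(-4 + U)/(-3 + U)
u(I, T) = 12493/320 (u(I, T) = -8/5 + (-3 + 3*(4 - 1*(-5))/(-3 - 5))² = -8/5 + (-3 + 3*(4 + 5)/(-8))² = -8/5 + (-3 + 3*(-⅛)*9)² = -8/5 + (-3 - 27/8)² = -8/5 + (-51/8)² = -8/5 + 2601/64 = 12493/320)
u(-16, -16)*(-967) + 1363 = (12493/320)*(-967) + 1363 = -12080731/320 + 1363 = -11644571/320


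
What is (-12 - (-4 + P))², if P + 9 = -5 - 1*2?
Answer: 64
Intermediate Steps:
P = -16 (P = -9 + (-5 - 1*2) = -9 + (-5 - 2) = -9 - 7 = -16)
(-12 - (-4 + P))² = (-12 - (-4 - 16))² = (-12 - 1*(-20))² = (-12 + 20)² = 8² = 64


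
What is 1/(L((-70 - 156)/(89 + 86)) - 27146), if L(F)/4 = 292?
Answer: -1/25978 ≈ -3.8494e-5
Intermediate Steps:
L(F) = 1168 (L(F) = 4*292 = 1168)
1/(L((-70 - 156)/(89 + 86)) - 27146) = 1/(1168 - 27146) = 1/(-25978) = -1/25978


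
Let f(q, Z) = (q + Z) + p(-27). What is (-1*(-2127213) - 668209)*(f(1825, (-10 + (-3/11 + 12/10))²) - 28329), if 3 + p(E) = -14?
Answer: -116686797924096/3025 ≈ -3.8574e+10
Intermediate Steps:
p(E) = -17 (p(E) = -3 - 14 = -17)
f(q, Z) = -17 + Z + q (f(q, Z) = (q + Z) - 17 = (Z + q) - 17 = -17 + Z + q)
(-1*(-2127213) - 668209)*(f(1825, (-10 + (-3/11 + 12/10))²) - 28329) = (-1*(-2127213) - 668209)*((-17 + (-10 + (-3/11 + 12/10))² + 1825) - 28329) = (2127213 - 668209)*((-17 + (-10 + (-3*1/11 + 12*(⅒)))² + 1825) - 28329) = 1459004*((-17 + (-10 + (-3/11 + 6/5))² + 1825) - 28329) = 1459004*((-17 + (-10 + 51/55)² + 1825) - 28329) = 1459004*((-17 + (-499/55)² + 1825) - 28329) = 1459004*((-17 + 249001/3025 + 1825) - 28329) = 1459004*(5718201/3025 - 28329) = 1459004*(-79977024/3025) = -116686797924096/3025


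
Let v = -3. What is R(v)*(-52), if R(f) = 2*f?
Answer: 312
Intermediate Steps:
R(v)*(-52) = (2*(-3))*(-52) = -6*(-52) = 312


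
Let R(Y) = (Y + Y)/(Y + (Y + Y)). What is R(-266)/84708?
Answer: 1/127062 ≈ 7.8702e-6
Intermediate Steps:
R(Y) = 2/3 (R(Y) = (2*Y)/(Y + 2*Y) = (2*Y)/((3*Y)) = (2*Y)*(1/(3*Y)) = 2/3)
R(-266)/84708 = (2/3)/84708 = (2/3)*(1/84708) = 1/127062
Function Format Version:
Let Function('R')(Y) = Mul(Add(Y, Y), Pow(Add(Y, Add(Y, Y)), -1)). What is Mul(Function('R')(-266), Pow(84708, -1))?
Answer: Rational(1, 127062) ≈ 7.8702e-6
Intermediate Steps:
Function('R')(Y) = Rational(2, 3) (Function('R')(Y) = Mul(Mul(2, Y), Pow(Add(Y, Mul(2, Y)), -1)) = Mul(Mul(2, Y), Pow(Mul(3, Y), -1)) = Mul(Mul(2, Y), Mul(Rational(1, 3), Pow(Y, -1))) = Rational(2, 3))
Mul(Function('R')(-266), Pow(84708, -1)) = Mul(Rational(2, 3), Pow(84708, -1)) = Mul(Rational(2, 3), Rational(1, 84708)) = Rational(1, 127062)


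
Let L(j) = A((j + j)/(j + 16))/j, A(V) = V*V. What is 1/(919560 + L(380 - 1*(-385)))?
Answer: 609961/560895740220 ≈ 1.0875e-6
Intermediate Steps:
A(V) = V**2
L(j) = 4*j/(16 + j)**2 (L(j) = ((j + j)/(j + 16))**2/j = ((2*j)/(16 + j))**2/j = (2*j/(16 + j))**2/j = (4*j**2/(16 + j)**2)/j = 4*j/(16 + j)**2)
1/(919560 + L(380 - 1*(-385))) = 1/(919560 + 4*(380 - 1*(-385))/(16 + (380 - 1*(-385)))**2) = 1/(919560 + 4*(380 + 385)/(16 + (380 + 385))**2) = 1/(919560 + 4*765/(16 + 765)**2) = 1/(919560 + 4*765/781**2) = 1/(919560 + 4*765*(1/609961)) = 1/(919560 + 3060/609961) = 1/(560895740220/609961) = 609961/560895740220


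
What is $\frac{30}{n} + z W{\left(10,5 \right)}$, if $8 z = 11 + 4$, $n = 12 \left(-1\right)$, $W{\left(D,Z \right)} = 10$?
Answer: $\frac{65}{4} \approx 16.25$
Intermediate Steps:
$n = -12$
$z = \frac{15}{8}$ ($z = \frac{11 + 4}{8} = \frac{1}{8} \cdot 15 = \frac{15}{8} \approx 1.875$)
$\frac{30}{n} + z W{\left(10,5 \right)} = \frac{30}{-12} + \frac{15}{8} \cdot 10 = 30 \left(- \frac{1}{12}\right) + \frac{75}{4} = - \frac{5}{2} + \frac{75}{4} = \frac{65}{4}$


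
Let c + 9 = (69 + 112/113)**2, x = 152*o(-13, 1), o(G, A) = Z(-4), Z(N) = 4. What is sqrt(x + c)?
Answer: 4*sqrt(4387557)/113 ≈ 74.147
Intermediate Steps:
o(G, A) = 4
x = 608 (x = 152*4 = 608)
c = 62437360/12769 (c = -9 + (69 + 112/113)**2 = -9 + (7909/113)**2 = -9 + 62552281/12769 = 62437360/12769 ≈ 4889.8)
sqrt(x + c) = sqrt(608 + 62437360/12769) = sqrt(70200912/12769) = 4*sqrt(4387557)/113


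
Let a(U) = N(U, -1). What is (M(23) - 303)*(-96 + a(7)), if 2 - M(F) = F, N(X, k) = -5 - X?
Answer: 34992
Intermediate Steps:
a(U) = -5 - U
M(F) = 2 - F
(M(23) - 303)*(-96 + a(7)) = ((2 - 1*23) - 303)*(-96 + (-5 - 1*7)) = ((2 - 23) - 303)*(-96 + (-5 - 7)) = (-21 - 303)*(-96 - 12) = -324*(-108) = 34992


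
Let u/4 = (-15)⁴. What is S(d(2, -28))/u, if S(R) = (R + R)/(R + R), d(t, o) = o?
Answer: 1/202500 ≈ 4.9383e-6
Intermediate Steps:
S(R) = 1 (S(R) = (2*R)/((2*R)) = (2*R)*(1/(2*R)) = 1)
u = 202500 (u = 4*(-15)⁴ = 4*50625 = 202500)
S(d(2, -28))/u = 1/202500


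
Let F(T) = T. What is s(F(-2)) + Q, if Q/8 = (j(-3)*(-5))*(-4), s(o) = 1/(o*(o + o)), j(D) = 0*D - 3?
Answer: -3839/8 ≈ -479.88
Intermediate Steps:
j(D) = -3 (j(D) = 0 - 3 = -3)
s(o) = 1/(2*o**2) (s(o) = 1/(o*(2*o)) = 1/(2*o**2))
Q = -480 (Q = 8*(-3*(-5)*(-4)) = 8*(15*(-4)) = 8*(-60) = -480)
s(F(-2)) + Q = (1/2)/(-2)**2 - 480 = (1/2)*(1/4) - 480 = 1/8 - 480 = -3839/8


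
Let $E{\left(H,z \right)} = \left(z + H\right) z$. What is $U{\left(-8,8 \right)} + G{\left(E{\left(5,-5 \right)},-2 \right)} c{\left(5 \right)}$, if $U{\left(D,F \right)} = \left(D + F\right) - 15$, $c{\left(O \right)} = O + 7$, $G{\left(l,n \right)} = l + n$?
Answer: $-39$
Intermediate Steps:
$E{\left(H,z \right)} = z \left(H + z\right)$ ($E{\left(H,z \right)} = \left(H + z\right) z = z \left(H + z\right)$)
$c{\left(O \right)} = 7 + O$
$U{\left(D,F \right)} = -15 + D + F$
$U{\left(-8,8 \right)} + G{\left(E{\left(5,-5 \right)},-2 \right)} c{\left(5 \right)} = \left(-15 - 8 + 8\right) + \left(- 5 \left(5 - 5\right) - 2\right) \left(7 + 5\right) = -15 + \left(\left(-5\right) 0 - 2\right) 12 = -15 + \left(0 - 2\right) 12 = -15 - 24 = -39$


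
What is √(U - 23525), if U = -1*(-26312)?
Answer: √2787 ≈ 52.792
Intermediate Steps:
U = 26312
√(U - 23525) = √(26312 - 23525) = √2787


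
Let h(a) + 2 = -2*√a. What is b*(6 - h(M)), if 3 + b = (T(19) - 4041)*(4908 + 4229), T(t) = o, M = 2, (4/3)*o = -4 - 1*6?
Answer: -295929180 - 73982295*√2 ≈ -4.0056e+8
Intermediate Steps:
o = -15/2 (o = 3*(-4 - 1*6)/4 = 3*(-4 - 6)/4 = (¾)*(-10) = -15/2 ≈ -7.5000)
T(t) = -15/2
h(a) = -2 - 2*√a
b = -73982295/2 (b = -3 + (-15/2 - 4041)*(4908 + 4229) = -3 - 8097/2*9137 = -3 - 73982289/2 = -73982295/2 ≈ -3.6991e+7)
b*(6 - h(M)) = -73982295*(6 - (-2 - 2*√2))/2 = -73982295*(6 + (2 + 2*√2))/2 = -73982295*(8 + 2*√2)/2 = -295929180 - 73982295*√2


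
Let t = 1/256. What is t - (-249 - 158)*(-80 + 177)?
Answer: 10106625/256 ≈ 39479.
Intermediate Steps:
t = 1/256 ≈ 0.0039063
t - (-249 - 158)*(-80 + 177) = 1/256 - (-249 - 158)*(-80 + 177) = 1/256 - (-407)*97 = 1/256 - 1*(-39479) = 1/256 + 39479 = 10106625/256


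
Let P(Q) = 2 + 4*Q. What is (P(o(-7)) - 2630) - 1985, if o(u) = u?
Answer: -4641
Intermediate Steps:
(P(o(-7)) - 2630) - 1985 = ((2 + 4*(-7)) - 2630) - 1985 = ((2 - 28) - 2630) - 1985 = (-26 - 2630) - 1985 = -2656 - 1985 = -4641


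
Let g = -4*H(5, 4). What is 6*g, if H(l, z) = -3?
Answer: 72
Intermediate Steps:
g = 12 (g = -4*(-3) = 12)
6*g = 6*12 = 72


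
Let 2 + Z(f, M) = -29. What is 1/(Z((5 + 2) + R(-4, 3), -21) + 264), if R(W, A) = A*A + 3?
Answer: 1/233 ≈ 0.0042918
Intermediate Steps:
R(W, A) = 3 + A² (R(W, A) = A² + 3 = 3 + A²)
Z(f, M) = -31 (Z(f, M) = -2 - 29 = -31)
1/(Z((5 + 2) + R(-4, 3), -21) + 264) = 1/(-31 + 264) = 1/233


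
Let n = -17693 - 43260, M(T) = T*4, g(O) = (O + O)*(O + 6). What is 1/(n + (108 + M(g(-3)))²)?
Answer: -1/59657 ≈ -1.6762e-5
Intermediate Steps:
g(O) = 2*O*(6 + O) (g(O) = (2*O)*(6 + O) = 2*O*(6 + O))
M(T) = 4*T
n = -60953
1/(n + (108 + M(g(-3)))²) = 1/(-60953 + (108 + 4*(2*(-3)*(6 - 3)))²) = 1/(-60953 + (108 + 4*(2*(-3)*3))²) = 1/(-60953 + (108 + 4*(-18))²) = 1/(-60953 + (108 - 72)²) = 1/(-60953 + 36²) = 1/(-60953 + 1296) = 1/(-59657) = -1/59657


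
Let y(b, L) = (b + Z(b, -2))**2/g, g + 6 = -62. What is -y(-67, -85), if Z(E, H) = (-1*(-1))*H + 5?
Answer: 1024/17 ≈ 60.235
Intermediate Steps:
Z(E, H) = 5 + H (Z(E, H) = 1*H + 5 = H + 5 = 5 + H)
g = -68 (g = -6 - 62 = -68)
y(b, L) = -(3 + b)**2/68 (y(b, L) = (b + (5 - 2))**2/(-68) = (b + 3)**2*(-1/68) = (3 + b)**2*(-1/68) = -(3 + b)**2/68)
-y(-67, -85) = -(-1)*(3 - 67)**2/68 = -(-1)*(-64)**2/68 = -(-1)*4096/68 = -1*(-1024/17) = 1024/17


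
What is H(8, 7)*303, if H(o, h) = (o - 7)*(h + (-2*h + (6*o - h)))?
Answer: 10302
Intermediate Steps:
H(o, h) = (-7 + o)*(-2*h + 6*o) (H(o, h) = (-7 + o)*(h + (-2*h + (-h + 6*o))) = (-7 + o)*(h + (-3*h + 6*o)) = (-7 + o)*(-2*h + 6*o))
H(8, 7)*303 = (-42*8 + 6*8² + 14*7 - 2*7*8)*303 = (-336 + 6*64 + 98 - 112)*303 = (-336 + 384 + 98 - 112)*303 = 34*303 = 10302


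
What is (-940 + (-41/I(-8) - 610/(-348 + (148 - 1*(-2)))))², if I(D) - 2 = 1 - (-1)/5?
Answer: 2263144140625/2509056 ≈ 9.0199e+5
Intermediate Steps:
I(D) = 16/5 (I(D) = 2 + (1 - (-1)/5) = 2 + (1 - 1*(-⅕)) = 2 + (1 + ⅕) = 2 + 6/5 = 16/5)
(-940 + (-41/I(-8) - 610/(-348 + (148 - 1*(-2)))))² = (-940 + (-41/16/5 - 610/(-348 + (148 - 1*(-2)))))² = (-940 + (-41*5/16 - 610/(-348 + (148 + 2))))² = (-940 + (-205/16 - 610/(-348 + 150)))² = (-940 + (-205/16 - 610/(-198)))² = (-940 + (-205/16 - 610*(-1/198)))² = (-940 + (-205/16 + 305/99))² = (-940 - 15415/1584)² = (-1504375/1584)² = 2263144140625/2509056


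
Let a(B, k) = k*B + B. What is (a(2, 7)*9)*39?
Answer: 5616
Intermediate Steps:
a(B, k) = B + B*k (a(B, k) = B*k + B = B + B*k)
(a(2, 7)*9)*39 = ((2*(1 + 7))*9)*39 = ((2*8)*9)*39 = (16*9)*39 = 144*39 = 5616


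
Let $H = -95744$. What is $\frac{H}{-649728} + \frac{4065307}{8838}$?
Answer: $\frac{573391921}{1246158} \approx 460.13$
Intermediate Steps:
$\frac{H}{-649728} + \frac{4065307}{8838} = - \frac{95744}{-649728} + \frac{4065307}{8838} = \left(-95744\right) \left(- \frac{1}{649728}\right) + 4065307 \cdot \frac{1}{8838} = \frac{187}{1269} + \frac{4065307}{8838} = \frac{573391921}{1246158}$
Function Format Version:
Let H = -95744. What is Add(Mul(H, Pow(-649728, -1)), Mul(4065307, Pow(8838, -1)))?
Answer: Rational(573391921, 1246158) ≈ 460.13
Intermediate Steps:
Add(Mul(H, Pow(-649728, -1)), Mul(4065307, Pow(8838, -1))) = Add(Mul(-95744, Pow(-649728, -1)), Mul(4065307, Pow(8838, -1))) = Add(Mul(-95744, Rational(-1, 649728)), Mul(4065307, Rational(1, 8838))) = Add(Rational(187, 1269), Rational(4065307, 8838)) = Rational(573391921, 1246158)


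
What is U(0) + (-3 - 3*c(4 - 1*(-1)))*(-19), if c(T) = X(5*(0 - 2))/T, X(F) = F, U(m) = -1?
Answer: -58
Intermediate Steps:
c(T) = -10/T (c(T) = (5*(0 - 2))/T = (5*(-2))/T = -10/T)
U(0) + (-3 - 3*c(4 - 1*(-1)))*(-19) = -1 + (-3 - (-30)/(4 - 1*(-1)))*(-19) = -1 + (-3 - (-30)/(4 + 1))*(-19) = -1 + (-3 - (-30)/5)*(-19) = -1 + (-3 - 3*(-2))*(-19) = -1 + (-3 + 6)*(-19) = -1 + 3*(-19) = -1 - 57 = -58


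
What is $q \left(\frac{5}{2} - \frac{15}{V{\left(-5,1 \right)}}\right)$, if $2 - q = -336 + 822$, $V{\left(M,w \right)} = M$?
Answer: $-2662$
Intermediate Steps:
$q = -484$ ($q = 2 - \left(-336 + 822\right) = 2 - 486 = -484$)
$q \left(\frac{5}{2} - \frac{15}{V{\left(-5,1 \right)}}\right) = - 484 \left(\frac{5}{2} - \frac{15}{-5}\right) = - 484 \left(5 \cdot \frac{1}{2} - -3\right) = - 484 \left(\frac{5}{2} + 3\right) = \left(-484\right) \frac{11}{2} = -2662$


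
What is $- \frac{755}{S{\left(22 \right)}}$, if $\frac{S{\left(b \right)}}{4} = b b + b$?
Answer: $- \frac{755}{2024} \approx -0.37302$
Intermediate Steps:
$S{\left(b \right)} = 4 b + 4 b^{2}$ ($S{\left(b \right)} = 4 \left(b b + b\right) = 4 \left(b^{2} + b\right) = 4 \left(b + b^{2}\right) = 4 b + 4 b^{2}$)
$- \frac{755}{S{\left(22 \right)}} = - \frac{755}{4 \cdot 22 \left(1 + 22\right)} = - \frac{755}{4 \cdot 22 \cdot 23} = - \frac{755}{2024}$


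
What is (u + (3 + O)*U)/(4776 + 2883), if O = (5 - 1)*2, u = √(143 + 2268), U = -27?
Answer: -33/851 + √2411/7659 ≈ -0.032367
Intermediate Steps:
u = √2411 ≈ 49.102
O = 8 (O = 4*2 = 8)
(u + (3 + O)*U)/(4776 + 2883) = (√2411 + (3 + 8)*(-27))/(4776 + 2883) = (√2411 + 11*(-27))/7659 = (√2411 - 297)*(1/7659) = (-297 + √2411)*(1/7659) = -33/851 + √2411/7659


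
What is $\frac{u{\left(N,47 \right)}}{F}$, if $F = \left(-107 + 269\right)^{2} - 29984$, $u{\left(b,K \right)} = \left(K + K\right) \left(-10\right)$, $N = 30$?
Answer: $\frac{47}{187} \approx 0.25134$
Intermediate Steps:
$u{\left(b,K \right)} = - 20 K$ ($u{\left(b,K \right)} = 2 K \left(-10\right) = - 20 K$)
$F = -3740$ ($F = 162^{2} - 29984 = 26244 - 29984 = -3740$)
$\frac{u{\left(N,47 \right)}}{F} = \frac{\left(-20\right) 47}{-3740} = \left(-940\right) \left(- \frac{1}{3740}\right) = \frac{47}{187}$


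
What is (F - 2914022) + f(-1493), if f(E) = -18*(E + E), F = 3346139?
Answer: 485865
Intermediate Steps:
f(E) = -36*E
(F - 2914022) + f(-1493) = (3346139 - 2914022) - 36*(-1493) = 432117 + 53748 = 485865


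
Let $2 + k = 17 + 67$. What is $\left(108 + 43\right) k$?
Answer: $12382$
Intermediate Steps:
$k = 82$ ($k = -2 + \left(17 + 67\right) = -2 + 84 = 82$)
$\left(108 + 43\right) k = \left(108 + 43\right) 82 = 151 \cdot 82 = 12382$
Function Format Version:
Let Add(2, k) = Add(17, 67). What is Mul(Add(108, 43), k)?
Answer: 12382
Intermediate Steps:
k = 82 (k = Add(-2, Add(17, 67)) = Add(-2, 84) = 82)
Mul(Add(108, 43), k) = Mul(Add(108, 43), 82) = Mul(151, 82) = 12382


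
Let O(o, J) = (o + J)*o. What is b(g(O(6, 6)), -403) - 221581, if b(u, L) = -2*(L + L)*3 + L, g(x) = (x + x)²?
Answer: -217148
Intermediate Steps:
O(o, J) = o*(J + o) (O(o, J) = (J + o)*o = o*(J + o))
g(x) = 4*x² (g(x) = (2*x)² = 4*x²)
b(u, L) = -11*L (b(u, L) = -2*2*L*3 + L = -12*L + L = -11*L)
b(g(O(6, 6)), -403) - 221581 = -11*(-403) - 221581 = 4433 - 221581 = -217148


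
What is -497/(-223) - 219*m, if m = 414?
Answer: -20218021/223 ≈ -90664.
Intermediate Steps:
-497/(-223) - 219*m = -497/(-223) - 219*414 = -497*(-1/223) - 90666 = 497/223 - 90666 = -20218021/223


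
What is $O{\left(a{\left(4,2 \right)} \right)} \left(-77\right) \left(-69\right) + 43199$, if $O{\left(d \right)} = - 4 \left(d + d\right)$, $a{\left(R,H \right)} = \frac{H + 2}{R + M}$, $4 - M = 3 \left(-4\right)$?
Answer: $\frac{173491}{5} \approx 34698.0$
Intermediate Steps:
$M = 16$ ($M = 4 - 3 \left(-4\right) = 4 - -12 = 4 + 12 = 16$)
$a{\left(R,H \right)} = \frac{2 + H}{16 + R}$ ($a{\left(R,H \right)} = \frac{H + 2}{R + 16} = \frac{2 + H}{16 + R}$)
$O{\left(d \right)} = - 8 d$ ($O{\left(d \right)} = - 4 \cdot 2 d = - 8 d$)
$O{\left(a{\left(4,2 \right)} \right)} \left(-77\right) \left(-69\right) + 43199 = - 8 \frac{2 + 2}{16 + 4} \left(-77\right) \left(-69\right) + 43199 = - 8 \cdot \frac{1}{20} \cdot 4 \left(-77\right) \left(-69\right) + 43199 = \left(-8\right) \frac{1}{5} \left(-77\right) \left(-69\right) + 43199 = \left(- \frac{8}{5}\right) \left(-77\right) \left(-69\right) + 43199 = \frac{616}{5} \left(-69\right) + 43199 = - \frac{42504}{5} + 43199 = \frac{173491}{5}$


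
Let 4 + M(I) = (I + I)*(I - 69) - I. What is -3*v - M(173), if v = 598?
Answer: -37601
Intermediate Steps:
M(I) = -4 - I + 2*I*(-69 + I) (M(I) = -4 + ((I + I)*(I - 69) - I) = -4 + ((2*I)*(-69 + I) - I) = -4 + (2*I*(-69 + I) - I) = -4 + (-I + 2*I*(-69 + I)) = -4 - I + 2*I*(-69 + I))
-3*v - M(173) = -3*598 - (-4 - 139*173 + 2*173²) = -1794 - (-4 - 24047 + 2*29929) = -1794 - (-4 - 24047 + 59858) = -1794 - 1*35807 = -1794 - 35807 = -37601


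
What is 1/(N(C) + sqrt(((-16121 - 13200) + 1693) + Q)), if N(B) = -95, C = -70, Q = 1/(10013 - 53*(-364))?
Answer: -2783975/1074116164 - I*sqrt(23726457385395)/1074116164 ≈ -0.0025919 - 0.0045349*I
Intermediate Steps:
Q = 1/29305 (Q = 1/(10013 + 19292) = 1/29305 ≈ 3.4124e-5)
1/(N(C) + sqrt(((-16121 - 13200) + 1693) + Q)) = 1/(-95 + sqrt(((-16121 - 13200) + 1693) + 1/29305)) = 1/(-95 + sqrt((-29321 + 1693) + 1/29305)) = 1/(-95 + sqrt(-27628 + 1/29305)) = 1/(-95 + sqrt(-809638539/29305)) = 1/(-95 + I*sqrt(23726457385395)/29305)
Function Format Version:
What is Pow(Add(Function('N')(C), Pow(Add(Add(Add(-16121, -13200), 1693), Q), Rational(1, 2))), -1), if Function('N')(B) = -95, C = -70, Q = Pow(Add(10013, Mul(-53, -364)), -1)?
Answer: Add(Rational(-2783975, 1074116164), Mul(Rational(-1, 1074116164), I, Pow(23726457385395, Rational(1, 2)))) ≈ Add(-0.0025919, Mul(-0.0045349, I))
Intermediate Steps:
Q = Rational(1, 29305) (Q = Pow(Add(10013, 19292), -1) = Pow(29305, -1) = Rational(1, 29305) ≈ 3.4124e-5)
Pow(Add(Function('N')(C), Pow(Add(Add(Add(-16121, -13200), 1693), Q), Rational(1, 2))), -1) = Pow(Add(-95, Pow(Add(Add(Add(-16121, -13200), 1693), Rational(1, 29305)), Rational(1, 2))), -1) = Pow(Add(-95, Pow(Add(Add(-29321, 1693), Rational(1, 29305)), Rational(1, 2))), -1) = Pow(Add(-95, Pow(Add(-27628, Rational(1, 29305)), Rational(1, 2))), -1) = Pow(Add(-95, Pow(Rational(-809638539, 29305), Rational(1, 2))), -1) = Pow(Add(-95, Mul(Rational(1, 29305), I, Pow(23726457385395, Rational(1, 2)))), -1)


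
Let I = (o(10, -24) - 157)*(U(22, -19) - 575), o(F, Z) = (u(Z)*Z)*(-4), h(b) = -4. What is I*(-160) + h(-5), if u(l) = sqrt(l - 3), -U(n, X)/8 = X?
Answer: -10625764 + 19491840*I*sqrt(3) ≈ -1.0626e+7 + 3.3761e+7*I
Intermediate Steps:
U(n, X) = -8*X
u(l) = sqrt(-3 + l)
o(F, Z) = -4*Z*sqrt(-3 + Z) (o(F, Z) = (sqrt(-3 + Z)*Z)*(-4) = (Z*sqrt(-3 + Z))*(-4) = -4*Z*sqrt(-3 + Z))
I = 66411 - 121824*I*sqrt(3) (I = (-4*(-24)*sqrt(-3 - 24) - 157)*(-8*(-19) - 575) = (-4*(-24)*sqrt(-27) - 157)*(152 - 575) = (-4*(-24)*3*I*sqrt(3) - 157)*(-423) = (288*I*sqrt(3) - 157)*(-423) = (-157 + 288*I*sqrt(3))*(-423) = 66411 - 121824*I*sqrt(3) ≈ 66411.0 - 2.1101e+5*I)
I*(-160) + h(-5) = (66411 - 121824*I*sqrt(3))*(-160) - 4 = (-10625760 + 19491840*I*sqrt(3)) - 4 = -10625764 + 19491840*I*sqrt(3)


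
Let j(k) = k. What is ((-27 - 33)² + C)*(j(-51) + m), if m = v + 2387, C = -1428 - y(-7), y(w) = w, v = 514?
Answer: 6210150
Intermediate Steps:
C = -1421 (C = -1428 - 1*(-7) = -1428 + 7 = -1421)
m = 2901 (m = 514 + 2387 = 2901)
((-27 - 33)² + C)*(j(-51) + m) = ((-27 - 33)² - 1421)*(-51 + 2901) = ((-60)² - 1421)*2850 = (3600 - 1421)*2850 = 2179*2850 = 6210150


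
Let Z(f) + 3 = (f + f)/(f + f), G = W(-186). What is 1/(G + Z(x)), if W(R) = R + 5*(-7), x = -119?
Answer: -1/223 ≈ -0.0044843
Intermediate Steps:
W(R) = -35 + R (W(R) = R - 35 = -35 + R)
G = -221 (G = -35 - 186 = -221)
Z(f) = -2 (Z(f) = -3 + (f + f)/(f + f) = -3 + (2*f)/((2*f)) = -3 + (2*f)*(1/(2*f)) = -3 + 1 = -2)
1/(G + Z(x)) = 1/(-221 - 2) = 1/(-223) = -1/223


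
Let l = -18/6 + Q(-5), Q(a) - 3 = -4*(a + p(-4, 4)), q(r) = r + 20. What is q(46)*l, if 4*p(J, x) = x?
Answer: 1056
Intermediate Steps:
q(r) = 20 + r
p(J, x) = x/4
Q(a) = -1 - 4*a (Q(a) = 3 - 4*(a + (¼)*4) = 3 - 4*(a + 1) = 3 - 4*(1 + a) = 3 + (-4 - 4*a) = -1 - 4*a)
l = 16 (l = -18/6 + (-1 - 4*(-5)) = -18/6 + (-1 + 20) = -2*3/2 + 19 = -3 + 19 = 16)
q(46)*l = (20 + 46)*16 = 66*16 = 1056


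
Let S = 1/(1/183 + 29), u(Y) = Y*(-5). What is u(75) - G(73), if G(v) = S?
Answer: -1990683/5308 ≈ -375.03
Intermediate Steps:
u(Y) = -5*Y
S = 183/5308 (S = 1/(1/183 + 29) = 1/(5308/183) = 183/5308 ≈ 0.034476)
G(v) = 183/5308
u(75) - G(73) = -5*75 - 1*183/5308 = -375 - 183/5308 = -1990683/5308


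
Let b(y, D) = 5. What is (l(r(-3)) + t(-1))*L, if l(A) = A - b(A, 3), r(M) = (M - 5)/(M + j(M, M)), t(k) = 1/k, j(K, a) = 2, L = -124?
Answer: -248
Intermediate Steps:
r(M) = (-5 + M)/(2 + M) (r(M) = (M - 5)/(M + 2) = (-5 + M)/(2 + M))
l(A) = -5 + A (l(A) = A - 1*5 = A - 5 = -5 + A)
(l(r(-3)) + t(-1))*L = ((-5 + (-5 - 3)/(2 - 3)) + 1/(-1))*(-124) = ((-5 - 8/(-1)) - 1)*(-124) = ((-5 - 1*(-8)) - 1)*(-124) = ((-5 + 8) - 1)*(-124) = (3 - 1)*(-124) = 2*(-124) = -248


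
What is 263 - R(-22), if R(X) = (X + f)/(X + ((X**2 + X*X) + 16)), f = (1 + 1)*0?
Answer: 126514/481 ≈ 263.02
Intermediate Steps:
f = 0 (f = 2*0 = 0)
R(X) = X/(16 + X + 2*X**2) (R(X) = (X + 0)/(X + ((X**2 + X*X) + 16)) = X/(X + ((X**2 + X**2) + 16)) = X/(X + (2*X**2 + 16)) = X/(X + (16 + 2*X**2)) = X/(16 + X + 2*X**2))
263 - R(-22) = 263 - (-22)/(16 - 22 + 2*(-22)**2) = 263 - (-22)/(16 - 22 + 2*484) = 263 - (-22)/(16 - 22 + 968) = 263 - (-22)/962 = 263 - 1*(-11/481) = 263 + 11/481 = 126514/481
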